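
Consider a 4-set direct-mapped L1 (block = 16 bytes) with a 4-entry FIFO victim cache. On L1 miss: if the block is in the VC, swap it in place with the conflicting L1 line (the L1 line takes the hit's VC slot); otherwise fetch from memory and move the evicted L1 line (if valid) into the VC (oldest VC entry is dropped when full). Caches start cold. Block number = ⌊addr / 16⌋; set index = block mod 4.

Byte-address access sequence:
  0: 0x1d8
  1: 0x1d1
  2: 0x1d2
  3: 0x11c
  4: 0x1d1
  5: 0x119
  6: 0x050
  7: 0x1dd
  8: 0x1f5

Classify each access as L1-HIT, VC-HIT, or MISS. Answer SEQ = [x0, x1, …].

#0 0x1d8→b29/s1 MISS; vc=[]
#1 0x1d1→b29/s1 L1-HIT; vc=[]
#2 0x1d2→b29/s1 L1-HIT; vc=[]
#3 0x11c→b17/s1 MISS; vc=[29]
#4 0x1d1→b29/s1 VC-HIT; vc=[17]
#5 0x119→b17/s1 VC-HIT; vc=[29]
#6 0x50→b5/s1 MISS; vc=[29,17]
#7 0x1dd→b29/s1 VC-HIT; vc=[5,17]
#8 0x1f5→b31/s3 MISS; vc=[5,17]

SEQ = [MISS, L1-HIT, L1-HIT, MISS, VC-HIT, VC-HIT, MISS, VC-HIT, MISS]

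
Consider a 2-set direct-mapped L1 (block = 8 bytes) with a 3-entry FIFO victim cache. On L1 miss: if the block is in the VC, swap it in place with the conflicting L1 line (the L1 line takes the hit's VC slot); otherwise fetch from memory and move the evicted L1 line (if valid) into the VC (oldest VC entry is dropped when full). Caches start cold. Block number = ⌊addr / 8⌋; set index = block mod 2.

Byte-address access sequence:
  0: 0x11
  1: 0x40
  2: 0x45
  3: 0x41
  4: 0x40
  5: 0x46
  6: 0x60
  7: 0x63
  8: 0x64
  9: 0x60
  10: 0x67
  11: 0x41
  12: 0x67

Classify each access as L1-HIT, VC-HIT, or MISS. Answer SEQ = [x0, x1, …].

0: 0x11 (blk 2, set 0) → MISS  vc=[]
1: 0x40 (blk 8, set 0) → MISS  vc=[2]
2: 0x45 (blk 8, set 0) → L1-HIT  vc=[2]
3: 0x41 (blk 8, set 0) → L1-HIT  vc=[2]
4: 0x40 (blk 8, set 0) → L1-HIT  vc=[2]
5: 0x46 (blk 8, set 0) → L1-HIT  vc=[2]
6: 0x60 (blk 12, set 0) → MISS  vc=[2, 8]
7: 0x63 (blk 12, set 0) → L1-HIT  vc=[2, 8]
8: 0x64 (blk 12, set 0) → L1-HIT  vc=[2, 8]
9: 0x60 (blk 12, set 0) → L1-HIT  vc=[2, 8]
10: 0x67 (blk 12, set 0) → L1-HIT  vc=[2, 8]
11: 0x41 (blk 8, set 0) → VC-HIT  vc=[2, 12]
12: 0x67 (blk 12, set 0) → VC-HIT  vc=[2, 8]

SEQ = [MISS, MISS, L1-HIT, L1-HIT, L1-HIT, L1-HIT, MISS, L1-HIT, L1-HIT, L1-HIT, L1-HIT, VC-HIT, VC-HIT]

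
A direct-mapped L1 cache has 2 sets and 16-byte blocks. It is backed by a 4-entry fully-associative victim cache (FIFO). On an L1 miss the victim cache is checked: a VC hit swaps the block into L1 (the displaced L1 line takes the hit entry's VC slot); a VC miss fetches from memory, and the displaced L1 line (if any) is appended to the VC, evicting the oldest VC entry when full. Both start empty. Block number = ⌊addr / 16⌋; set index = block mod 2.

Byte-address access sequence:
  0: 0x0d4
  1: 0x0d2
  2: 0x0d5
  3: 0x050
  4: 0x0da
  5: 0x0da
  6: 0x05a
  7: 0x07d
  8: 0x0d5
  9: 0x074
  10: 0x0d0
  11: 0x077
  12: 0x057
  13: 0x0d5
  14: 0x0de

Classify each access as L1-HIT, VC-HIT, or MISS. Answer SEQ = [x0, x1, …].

SEQ = [MISS, L1-HIT, L1-HIT, MISS, VC-HIT, L1-HIT, VC-HIT, MISS, VC-HIT, VC-HIT, VC-HIT, VC-HIT, VC-HIT, VC-HIT, L1-HIT]

#0 0xd4→b13/s1 MISS; vc=[]
#1 0xd2→b13/s1 L1-HIT; vc=[]
#2 0xd5→b13/s1 L1-HIT; vc=[]
#3 0x50→b5/s1 MISS; vc=[13]
#4 0xda→b13/s1 VC-HIT; vc=[5]
#5 0xda→b13/s1 L1-HIT; vc=[5]
#6 0x5a→b5/s1 VC-HIT; vc=[13]
#7 0x7d→b7/s1 MISS; vc=[13,5]
#8 0xd5→b13/s1 VC-HIT; vc=[7,5]
#9 0x74→b7/s1 VC-HIT; vc=[13,5]
#10 0xd0→b13/s1 VC-HIT; vc=[7,5]
#11 0x77→b7/s1 VC-HIT; vc=[13,5]
#12 0x57→b5/s1 VC-HIT; vc=[13,7]
#13 0xd5→b13/s1 VC-HIT; vc=[5,7]
#14 0xde→b13/s1 L1-HIT; vc=[5,7]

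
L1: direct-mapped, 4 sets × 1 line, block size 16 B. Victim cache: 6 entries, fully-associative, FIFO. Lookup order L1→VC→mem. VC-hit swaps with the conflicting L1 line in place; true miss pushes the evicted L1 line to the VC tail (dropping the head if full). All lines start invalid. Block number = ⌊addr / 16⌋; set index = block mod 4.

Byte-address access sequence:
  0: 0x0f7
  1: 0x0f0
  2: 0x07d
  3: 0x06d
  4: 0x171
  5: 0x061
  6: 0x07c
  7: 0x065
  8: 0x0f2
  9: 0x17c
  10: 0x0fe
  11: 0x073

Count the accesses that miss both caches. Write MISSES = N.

MISSES = 4

#0 0xf7→b15/s3 MISS; vc=[]
#1 0xf0→b15/s3 L1-HIT; vc=[]
#2 0x7d→b7/s3 MISS; vc=[15]
#3 0x6d→b6/s2 MISS; vc=[15]
#4 0x171→b23/s3 MISS; vc=[15,7]
#5 0x61→b6/s2 L1-HIT; vc=[15,7]
#6 0x7c→b7/s3 VC-HIT; vc=[15,23]
#7 0x65→b6/s2 L1-HIT; vc=[15,23]
#8 0xf2→b15/s3 VC-HIT; vc=[7,23]
#9 0x17c→b23/s3 VC-HIT; vc=[7,15]
#10 0xfe→b15/s3 VC-HIT; vc=[7,23]
#11 0x73→b7/s3 VC-HIT; vc=[15,23]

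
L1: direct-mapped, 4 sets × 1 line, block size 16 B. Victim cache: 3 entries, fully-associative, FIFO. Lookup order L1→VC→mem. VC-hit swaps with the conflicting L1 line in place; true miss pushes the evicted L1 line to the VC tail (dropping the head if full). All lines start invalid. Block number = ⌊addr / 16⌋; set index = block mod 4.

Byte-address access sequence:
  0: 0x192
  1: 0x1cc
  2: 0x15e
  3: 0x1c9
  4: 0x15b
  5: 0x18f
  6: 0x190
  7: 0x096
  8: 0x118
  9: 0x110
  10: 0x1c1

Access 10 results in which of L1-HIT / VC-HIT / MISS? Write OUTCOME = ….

OUTCOME = VC-HIT

0: 0x192 (blk 25, set 1) → MISS  vc=[]
1: 0x1cc (blk 28, set 0) → MISS  vc=[]
2: 0x15e (blk 21, set 1) → MISS  vc=[25]
3: 0x1c9 (blk 28, set 0) → L1-HIT  vc=[25]
4: 0x15b (blk 21, set 1) → L1-HIT  vc=[25]
5: 0x18f (blk 24, set 0) → MISS  vc=[25, 28]
6: 0x190 (blk 25, set 1) → VC-HIT  vc=[21, 28]
7: 0x96 (blk 9, set 1) → MISS  vc=[21, 28, 25]
8: 0x118 (blk 17, set 1) → MISS  vc=[28, 25, 9]
9: 0x110 (blk 17, set 1) → L1-HIT  vc=[28, 25, 9]
10: 0x1c1 (blk 28, set 0) → VC-HIT  vc=[24, 25, 9]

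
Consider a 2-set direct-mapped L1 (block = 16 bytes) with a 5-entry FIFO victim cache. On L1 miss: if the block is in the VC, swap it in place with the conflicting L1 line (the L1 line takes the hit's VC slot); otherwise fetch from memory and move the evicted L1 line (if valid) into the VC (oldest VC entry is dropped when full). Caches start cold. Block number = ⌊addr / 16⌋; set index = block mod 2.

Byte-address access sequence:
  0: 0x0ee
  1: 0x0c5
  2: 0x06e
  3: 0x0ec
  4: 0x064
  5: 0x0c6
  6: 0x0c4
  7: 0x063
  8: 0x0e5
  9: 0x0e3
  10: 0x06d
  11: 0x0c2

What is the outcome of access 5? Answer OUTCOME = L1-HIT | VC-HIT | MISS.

#0 0xee→b14/s0 MISS; vc=[]
#1 0xc5→b12/s0 MISS; vc=[14]
#2 0x6e→b6/s0 MISS; vc=[14,12]
#3 0xec→b14/s0 VC-HIT; vc=[6,12]
#4 0x64→b6/s0 VC-HIT; vc=[14,12]
#5 0xc6→b12/s0 VC-HIT; vc=[14,6]
#6 0xc4→b12/s0 L1-HIT; vc=[14,6]
#7 0x63→b6/s0 VC-HIT; vc=[14,12]
#8 0xe5→b14/s0 VC-HIT; vc=[6,12]
#9 0xe3→b14/s0 L1-HIT; vc=[6,12]
#10 0x6d→b6/s0 VC-HIT; vc=[14,12]
#11 0xc2→b12/s0 VC-HIT; vc=[14,6]

OUTCOME = VC-HIT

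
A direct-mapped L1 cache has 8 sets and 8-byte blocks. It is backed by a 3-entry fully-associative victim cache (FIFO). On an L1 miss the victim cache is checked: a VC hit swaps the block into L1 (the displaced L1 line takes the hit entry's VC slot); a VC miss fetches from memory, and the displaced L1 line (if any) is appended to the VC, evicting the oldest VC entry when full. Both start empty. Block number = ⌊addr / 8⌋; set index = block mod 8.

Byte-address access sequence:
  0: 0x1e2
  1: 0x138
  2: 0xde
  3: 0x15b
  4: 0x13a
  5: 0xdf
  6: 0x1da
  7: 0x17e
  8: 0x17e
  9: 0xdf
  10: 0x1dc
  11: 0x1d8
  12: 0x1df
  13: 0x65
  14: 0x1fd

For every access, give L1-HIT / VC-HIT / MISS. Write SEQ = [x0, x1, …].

SEQ = [MISS, MISS, MISS, MISS, L1-HIT, VC-HIT, MISS, MISS, L1-HIT, VC-HIT, VC-HIT, L1-HIT, L1-HIT, MISS, MISS]

0: 0x1e2 (blk 60, set 4) → MISS  vc=[]
1: 0x138 (blk 39, set 7) → MISS  vc=[]
2: 0xde (blk 27, set 3) → MISS  vc=[]
3: 0x15b (blk 43, set 3) → MISS  vc=[27]
4: 0x13a (blk 39, set 7) → L1-HIT  vc=[27]
5: 0xdf (blk 27, set 3) → VC-HIT  vc=[43]
6: 0x1da (blk 59, set 3) → MISS  vc=[43, 27]
7: 0x17e (blk 47, set 7) → MISS  vc=[43, 27, 39]
8: 0x17e (blk 47, set 7) → L1-HIT  vc=[43, 27, 39]
9: 0xdf (blk 27, set 3) → VC-HIT  vc=[43, 59, 39]
10: 0x1dc (blk 59, set 3) → VC-HIT  vc=[43, 27, 39]
11: 0x1d8 (blk 59, set 3) → L1-HIT  vc=[43, 27, 39]
12: 0x1df (blk 59, set 3) → L1-HIT  vc=[43, 27, 39]
13: 0x65 (blk 12, set 4) → MISS  vc=[27, 39, 60]
14: 0x1fd (blk 63, set 7) → MISS  vc=[39, 60, 47]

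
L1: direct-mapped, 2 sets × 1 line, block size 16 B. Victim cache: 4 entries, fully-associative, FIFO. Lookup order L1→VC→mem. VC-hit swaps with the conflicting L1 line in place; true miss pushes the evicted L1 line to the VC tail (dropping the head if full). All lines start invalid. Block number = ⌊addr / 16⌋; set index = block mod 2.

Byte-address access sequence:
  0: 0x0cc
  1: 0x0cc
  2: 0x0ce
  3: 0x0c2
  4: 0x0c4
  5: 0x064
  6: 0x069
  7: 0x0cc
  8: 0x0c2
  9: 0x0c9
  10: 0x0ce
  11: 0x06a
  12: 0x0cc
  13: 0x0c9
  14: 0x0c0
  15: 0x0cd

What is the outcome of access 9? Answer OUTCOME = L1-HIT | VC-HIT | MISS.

  [0] addr=0xcc blk=12 s=0: MISS | VC []
  [1] addr=0xcc blk=12 s=0: L1-HIT | VC []
  [2] addr=0xce blk=12 s=0: L1-HIT | VC []
  [3] addr=0xc2 blk=12 s=0: L1-HIT | VC []
  [4] addr=0xc4 blk=12 s=0: L1-HIT | VC []
  [5] addr=0x64 blk=6 s=0: MISS | VC [12]
  [6] addr=0x69 blk=6 s=0: L1-HIT | VC [12]
  [7] addr=0xcc blk=12 s=0: VC-HIT | VC [6]
  [8] addr=0xc2 blk=12 s=0: L1-HIT | VC [6]
  [9] addr=0xc9 blk=12 s=0: L1-HIT | VC [6]
  [10] addr=0xce blk=12 s=0: L1-HIT | VC [6]
  [11] addr=0x6a blk=6 s=0: VC-HIT | VC [12]
  [12] addr=0xcc blk=12 s=0: VC-HIT | VC [6]
  [13] addr=0xc9 blk=12 s=0: L1-HIT | VC [6]
  [14] addr=0xc0 blk=12 s=0: L1-HIT | VC [6]
  [15] addr=0xcd blk=12 s=0: L1-HIT | VC [6]

OUTCOME = L1-HIT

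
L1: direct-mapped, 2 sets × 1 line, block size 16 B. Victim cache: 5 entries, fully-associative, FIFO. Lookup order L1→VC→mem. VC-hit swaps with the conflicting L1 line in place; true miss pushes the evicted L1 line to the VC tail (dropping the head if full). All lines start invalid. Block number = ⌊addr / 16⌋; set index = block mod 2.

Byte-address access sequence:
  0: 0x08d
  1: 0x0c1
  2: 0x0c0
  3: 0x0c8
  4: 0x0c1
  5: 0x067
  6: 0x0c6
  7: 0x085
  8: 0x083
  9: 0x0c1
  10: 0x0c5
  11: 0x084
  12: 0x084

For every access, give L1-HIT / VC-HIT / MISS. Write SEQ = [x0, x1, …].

SEQ = [MISS, MISS, L1-HIT, L1-HIT, L1-HIT, MISS, VC-HIT, VC-HIT, L1-HIT, VC-HIT, L1-HIT, VC-HIT, L1-HIT]

0: 0x8d (blk 8, set 0) → MISS  vc=[]
1: 0xc1 (blk 12, set 0) → MISS  vc=[8]
2: 0xc0 (blk 12, set 0) → L1-HIT  vc=[8]
3: 0xc8 (blk 12, set 0) → L1-HIT  vc=[8]
4: 0xc1 (blk 12, set 0) → L1-HIT  vc=[8]
5: 0x67 (blk 6, set 0) → MISS  vc=[8, 12]
6: 0xc6 (blk 12, set 0) → VC-HIT  vc=[8, 6]
7: 0x85 (blk 8, set 0) → VC-HIT  vc=[12, 6]
8: 0x83 (blk 8, set 0) → L1-HIT  vc=[12, 6]
9: 0xc1 (blk 12, set 0) → VC-HIT  vc=[8, 6]
10: 0xc5 (blk 12, set 0) → L1-HIT  vc=[8, 6]
11: 0x84 (blk 8, set 0) → VC-HIT  vc=[12, 6]
12: 0x84 (blk 8, set 0) → L1-HIT  vc=[12, 6]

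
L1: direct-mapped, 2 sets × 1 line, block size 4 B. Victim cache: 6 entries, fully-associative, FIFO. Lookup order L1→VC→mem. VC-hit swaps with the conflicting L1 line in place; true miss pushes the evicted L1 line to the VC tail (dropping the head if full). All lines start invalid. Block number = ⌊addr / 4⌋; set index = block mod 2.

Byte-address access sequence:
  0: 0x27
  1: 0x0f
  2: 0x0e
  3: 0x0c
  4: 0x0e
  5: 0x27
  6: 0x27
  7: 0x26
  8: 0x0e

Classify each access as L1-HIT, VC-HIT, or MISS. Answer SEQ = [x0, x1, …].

  [0] addr=0x27 blk=9 s=1: MISS | VC []
  [1] addr=0xf blk=3 s=1: MISS | VC [9]
  [2] addr=0xe blk=3 s=1: L1-HIT | VC [9]
  [3] addr=0xc blk=3 s=1: L1-HIT | VC [9]
  [4] addr=0xe blk=3 s=1: L1-HIT | VC [9]
  [5] addr=0x27 blk=9 s=1: VC-HIT | VC [3]
  [6] addr=0x27 blk=9 s=1: L1-HIT | VC [3]
  [7] addr=0x26 blk=9 s=1: L1-HIT | VC [3]
  [8] addr=0xe blk=3 s=1: VC-HIT | VC [9]

SEQ = [MISS, MISS, L1-HIT, L1-HIT, L1-HIT, VC-HIT, L1-HIT, L1-HIT, VC-HIT]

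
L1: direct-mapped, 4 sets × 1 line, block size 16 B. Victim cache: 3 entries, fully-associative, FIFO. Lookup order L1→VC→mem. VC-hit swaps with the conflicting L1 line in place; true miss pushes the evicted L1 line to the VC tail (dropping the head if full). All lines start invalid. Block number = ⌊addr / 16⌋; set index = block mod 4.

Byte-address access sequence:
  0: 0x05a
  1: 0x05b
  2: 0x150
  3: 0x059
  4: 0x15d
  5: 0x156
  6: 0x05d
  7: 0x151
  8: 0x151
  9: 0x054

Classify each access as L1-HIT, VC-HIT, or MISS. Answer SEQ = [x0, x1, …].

SEQ = [MISS, L1-HIT, MISS, VC-HIT, VC-HIT, L1-HIT, VC-HIT, VC-HIT, L1-HIT, VC-HIT]

0: 0x5a (blk 5, set 1) → MISS  vc=[]
1: 0x5b (blk 5, set 1) → L1-HIT  vc=[]
2: 0x150 (blk 21, set 1) → MISS  vc=[5]
3: 0x59 (blk 5, set 1) → VC-HIT  vc=[21]
4: 0x15d (blk 21, set 1) → VC-HIT  vc=[5]
5: 0x156 (blk 21, set 1) → L1-HIT  vc=[5]
6: 0x5d (blk 5, set 1) → VC-HIT  vc=[21]
7: 0x151 (blk 21, set 1) → VC-HIT  vc=[5]
8: 0x151 (blk 21, set 1) → L1-HIT  vc=[5]
9: 0x54 (blk 5, set 1) → VC-HIT  vc=[21]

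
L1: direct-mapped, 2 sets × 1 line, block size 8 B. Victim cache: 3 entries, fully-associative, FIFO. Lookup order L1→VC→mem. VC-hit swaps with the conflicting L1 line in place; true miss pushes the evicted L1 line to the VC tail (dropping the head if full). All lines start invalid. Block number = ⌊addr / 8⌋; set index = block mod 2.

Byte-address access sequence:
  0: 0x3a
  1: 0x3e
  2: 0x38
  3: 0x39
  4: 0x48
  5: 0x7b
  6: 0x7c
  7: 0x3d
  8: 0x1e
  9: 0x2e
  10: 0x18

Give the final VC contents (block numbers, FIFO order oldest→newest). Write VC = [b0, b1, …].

0: 0x3a (blk 7, set 1) → MISS  vc=[]
1: 0x3e (blk 7, set 1) → L1-HIT  vc=[]
2: 0x38 (blk 7, set 1) → L1-HIT  vc=[]
3: 0x39 (blk 7, set 1) → L1-HIT  vc=[]
4: 0x48 (blk 9, set 1) → MISS  vc=[7]
5: 0x7b (blk 15, set 1) → MISS  vc=[7, 9]
6: 0x7c (blk 15, set 1) → L1-HIT  vc=[7, 9]
7: 0x3d (blk 7, set 1) → VC-HIT  vc=[15, 9]
8: 0x1e (blk 3, set 1) → MISS  vc=[15, 9, 7]
9: 0x2e (blk 5, set 1) → MISS  vc=[9, 7, 3]
10: 0x18 (blk 3, set 1) → VC-HIT  vc=[9, 7, 5]

VC = [9, 7, 5]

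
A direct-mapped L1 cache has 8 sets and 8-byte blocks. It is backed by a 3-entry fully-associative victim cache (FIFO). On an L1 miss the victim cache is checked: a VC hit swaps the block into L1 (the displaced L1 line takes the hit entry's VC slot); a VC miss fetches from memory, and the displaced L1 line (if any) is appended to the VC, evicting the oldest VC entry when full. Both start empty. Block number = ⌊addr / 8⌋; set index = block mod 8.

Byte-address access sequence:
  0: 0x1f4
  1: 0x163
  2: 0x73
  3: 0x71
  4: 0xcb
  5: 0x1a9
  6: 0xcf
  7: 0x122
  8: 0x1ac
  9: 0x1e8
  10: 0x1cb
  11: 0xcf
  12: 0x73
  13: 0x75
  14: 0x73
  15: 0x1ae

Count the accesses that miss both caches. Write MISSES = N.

MISSES = 8

#0 0x1f4→b62/s6 MISS; vc=[]
#1 0x163→b44/s4 MISS; vc=[]
#2 0x73→b14/s6 MISS; vc=[62]
#3 0x71→b14/s6 L1-HIT; vc=[62]
#4 0xcb→b25/s1 MISS; vc=[62]
#5 0x1a9→b53/s5 MISS; vc=[62]
#6 0xcf→b25/s1 L1-HIT; vc=[62]
#7 0x122→b36/s4 MISS; vc=[62,44]
#8 0x1ac→b53/s5 L1-HIT; vc=[62,44]
#9 0x1e8→b61/s5 MISS; vc=[62,44,53]
#10 0x1cb→b57/s1 MISS; vc=[44,53,25]
#11 0xcf→b25/s1 VC-HIT; vc=[44,53,57]
#12 0x73→b14/s6 L1-HIT; vc=[44,53,57]
#13 0x75→b14/s6 L1-HIT; vc=[44,53,57]
#14 0x73→b14/s6 L1-HIT; vc=[44,53,57]
#15 0x1ae→b53/s5 VC-HIT; vc=[44,61,57]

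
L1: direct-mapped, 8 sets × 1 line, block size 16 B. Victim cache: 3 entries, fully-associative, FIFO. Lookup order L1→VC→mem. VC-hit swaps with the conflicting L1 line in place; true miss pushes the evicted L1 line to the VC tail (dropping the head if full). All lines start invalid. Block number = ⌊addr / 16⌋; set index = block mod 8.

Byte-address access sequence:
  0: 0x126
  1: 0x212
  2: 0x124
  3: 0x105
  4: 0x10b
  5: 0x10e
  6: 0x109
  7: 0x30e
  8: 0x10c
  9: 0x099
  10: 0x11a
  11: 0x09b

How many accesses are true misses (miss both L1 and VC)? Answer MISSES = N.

MISSES = 6

  [0] addr=0x126 blk=18 s=2: MISS | VC []
  [1] addr=0x212 blk=33 s=1: MISS | VC []
  [2] addr=0x124 blk=18 s=2: L1-HIT | VC []
  [3] addr=0x105 blk=16 s=0: MISS | VC []
  [4] addr=0x10b blk=16 s=0: L1-HIT | VC []
  [5] addr=0x10e blk=16 s=0: L1-HIT | VC []
  [6] addr=0x109 blk=16 s=0: L1-HIT | VC []
  [7] addr=0x30e blk=48 s=0: MISS | VC [16]
  [8] addr=0x10c blk=16 s=0: VC-HIT | VC [48]
  [9] addr=0x99 blk=9 s=1: MISS | VC [48, 33]
  [10] addr=0x11a blk=17 s=1: MISS | VC [48, 33, 9]
  [11] addr=0x9b blk=9 s=1: VC-HIT | VC [48, 33, 17]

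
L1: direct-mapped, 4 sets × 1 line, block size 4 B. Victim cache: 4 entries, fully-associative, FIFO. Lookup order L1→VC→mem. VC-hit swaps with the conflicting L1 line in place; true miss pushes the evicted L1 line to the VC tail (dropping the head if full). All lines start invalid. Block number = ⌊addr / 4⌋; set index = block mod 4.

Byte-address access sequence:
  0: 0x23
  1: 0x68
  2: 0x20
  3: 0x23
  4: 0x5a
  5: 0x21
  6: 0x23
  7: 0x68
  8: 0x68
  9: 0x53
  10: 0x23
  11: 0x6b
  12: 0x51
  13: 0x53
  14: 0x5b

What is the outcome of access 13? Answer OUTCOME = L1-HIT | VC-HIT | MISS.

#0 0x23→b8/s0 MISS; vc=[]
#1 0x68→b26/s2 MISS; vc=[]
#2 0x20→b8/s0 L1-HIT; vc=[]
#3 0x23→b8/s0 L1-HIT; vc=[]
#4 0x5a→b22/s2 MISS; vc=[26]
#5 0x21→b8/s0 L1-HIT; vc=[26]
#6 0x23→b8/s0 L1-HIT; vc=[26]
#7 0x68→b26/s2 VC-HIT; vc=[22]
#8 0x68→b26/s2 L1-HIT; vc=[22]
#9 0x53→b20/s0 MISS; vc=[22,8]
#10 0x23→b8/s0 VC-HIT; vc=[22,20]
#11 0x6b→b26/s2 L1-HIT; vc=[22,20]
#12 0x51→b20/s0 VC-HIT; vc=[22,8]
#13 0x53→b20/s0 L1-HIT; vc=[22,8]
#14 0x5b→b22/s2 VC-HIT; vc=[26,8]

OUTCOME = L1-HIT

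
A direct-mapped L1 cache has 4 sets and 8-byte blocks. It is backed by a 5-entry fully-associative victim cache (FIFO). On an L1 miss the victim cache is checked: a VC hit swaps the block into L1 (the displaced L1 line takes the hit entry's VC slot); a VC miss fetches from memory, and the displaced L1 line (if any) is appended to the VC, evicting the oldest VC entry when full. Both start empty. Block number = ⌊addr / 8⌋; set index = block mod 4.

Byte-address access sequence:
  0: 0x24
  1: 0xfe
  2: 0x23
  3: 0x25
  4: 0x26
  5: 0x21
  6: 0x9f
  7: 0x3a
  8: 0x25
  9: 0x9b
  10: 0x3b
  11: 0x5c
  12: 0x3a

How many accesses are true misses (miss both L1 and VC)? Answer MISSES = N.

MISSES = 5

  [0] addr=0x24 blk=4 s=0: MISS | VC []
  [1] addr=0xfe blk=31 s=3: MISS | VC []
  [2] addr=0x23 blk=4 s=0: L1-HIT | VC []
  [3] addr=0x25 blk=4 s=0: L1-HIT | VC []
  [4] addr=0x26 blk=4 s=0: L1-HIT | VC []
  [5] addr=0x21 blk=4 s=0: L1-HIT | VC []
  [6] addr=0x9f blk=19 s=3: MISS | VC [31]
  [7] addr=0x3a blk=7 s=3: MISS | VC [31, 19]
  [8] addr=0x25 blk=4 s=0: L1-HIT | VC [31, 19]
  [9] addr=0x9b blk=19 s=3: VC-HIT | VC [31, 7]
  [10] addr=0x3b blk=7 s=3: VC-HIT | VC [31, 19]
  [11] addr=0x5c blk=11 s=3: MISS | VC [31, 19, 7]
  [12] addr=0x3a blk=7 s=3: VC-HIT | VC [31, 19, 11]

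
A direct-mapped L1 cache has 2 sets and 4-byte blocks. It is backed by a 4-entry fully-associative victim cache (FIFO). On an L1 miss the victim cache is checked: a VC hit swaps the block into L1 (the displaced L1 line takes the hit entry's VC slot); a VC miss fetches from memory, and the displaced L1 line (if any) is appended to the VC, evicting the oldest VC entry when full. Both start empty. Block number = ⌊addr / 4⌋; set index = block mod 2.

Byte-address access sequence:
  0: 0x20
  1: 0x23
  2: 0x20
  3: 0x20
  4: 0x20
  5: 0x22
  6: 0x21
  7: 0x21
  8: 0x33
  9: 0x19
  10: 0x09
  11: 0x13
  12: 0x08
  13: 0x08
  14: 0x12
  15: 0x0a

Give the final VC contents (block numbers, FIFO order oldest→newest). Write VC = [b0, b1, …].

0: 0x20 (blk 8, set 0) → MISS  vc=[]
1: 0x23 (blk 8, set 0) → L1-HIT  vc=[]
2: 0x20 (blk 8, set 0) → L1-HIT  vc=[]
3: 0x20 (blk 8, set 0) → L1-HIT  vc=[]
4: 0x20 (blk 8, set 0) → L1-HIT  vc=[]
5: 0x22 (blk 8, set 0) → L1-HIT  vc=[]
6: 0x21 (blk 8, set 0) → L1-HIT  vc=[]
7: 0x21 (blk 8, set 0) → L1-HIT  vc=[]
8: 0x33 (blk 12, set 0) → MISS  vc=[8]
9: 0x19 (blk 6, set 0) → MISS  vc=[8, 12]
10: 0x9 (blk 2, set 0) → MISS  vc=[8, 12, 6]
11: 0x13 (blk 4, set 0) → MISS  vc=[8, 12, 6, 2]
12: 0x8 (blk 2, set 0) → VC-HIT  vc=[8, 12, 6, 4]
13: 0x8 (blk 2, set 0) → L1-HIT  vc=[8, 12, 6, 4]
14: 0x12 (blk 4, set 0) → VC-HIT  vc=[8, 12, 6, 2]
15: 0xa (blk 2, set 0) → VC-HIT  vc=[8, 12, 6, 4]

VC = [8, 12, 6, 4]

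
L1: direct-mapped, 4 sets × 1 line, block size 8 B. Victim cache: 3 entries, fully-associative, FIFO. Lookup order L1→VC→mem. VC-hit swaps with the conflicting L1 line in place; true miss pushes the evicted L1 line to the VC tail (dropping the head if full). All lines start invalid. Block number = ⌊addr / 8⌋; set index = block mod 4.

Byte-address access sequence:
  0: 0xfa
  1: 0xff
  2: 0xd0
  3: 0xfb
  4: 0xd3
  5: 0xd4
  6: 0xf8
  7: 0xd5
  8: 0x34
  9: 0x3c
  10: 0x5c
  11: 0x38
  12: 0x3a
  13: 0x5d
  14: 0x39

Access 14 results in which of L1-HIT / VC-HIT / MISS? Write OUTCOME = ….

OUTCOME = VC-HIT

  [0] addr=0xfa blk=31 s=3: MISS | VC []
  [1] addr=0xff blk=31 s=3: L1-HIT | VC []
  [2] addr=0xd0 blk=26 s=2: MISS | VC []
  [3] addr=0xfb blk=31 s=3: L1-HIT | VC []
  [4] addr=0xd3 blk=26 s=2: L1-HIT | VC []
  [5] addr=0xd4 blk=26 s=2: L1-HIT | VC []
  [6] addr=0xf8 blk=31 s=3: L1-HIT | VC []
  [7] addr=0xd5 blk=26 s=2: L1-HIT | VC []
  [8] addr=0x34 blk=6 s=2: MISS | VC [26]
  [9] addr=0x3c blk=7 s=3: MISS | VC [26, 31]
  [10] addr=0x5c blk=11 s=3: MISS | VC [26, 31, 7]
  [11] addr=0x38 blk=7 s=3: VC-HIT | VC [26, 31, 11]
  [12] addr=0x3a blk=7 s=3: L1-HIT | VC [26, 31, 11]
  [13] addr=0x5d blk=11 s=3: VC-HIT | VC [26, 31, 7]
  [14] addr=0x39 blk=7 s=3: VC-HIT | VC [26, 31, 11]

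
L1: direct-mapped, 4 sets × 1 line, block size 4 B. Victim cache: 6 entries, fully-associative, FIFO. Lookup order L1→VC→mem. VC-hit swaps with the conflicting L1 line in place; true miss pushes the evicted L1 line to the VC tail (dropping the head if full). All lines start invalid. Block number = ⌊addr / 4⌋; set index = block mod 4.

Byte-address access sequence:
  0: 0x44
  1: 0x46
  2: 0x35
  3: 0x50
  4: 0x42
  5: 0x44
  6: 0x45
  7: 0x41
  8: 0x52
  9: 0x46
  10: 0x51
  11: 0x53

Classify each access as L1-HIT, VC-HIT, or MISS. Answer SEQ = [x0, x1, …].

  [0] addr=0x44 blk=17 s=1: MISS | VC []
  [1] addr=0x46 blk=17 s=1: L1-HIT | VC []
  [2] addr=0x35 blk=13 s=1: MISS | VC [17]
  [3] addr=0x50 blk=20 s=0: MISS | VC [17]
  [4] addr=0x42 blk=16 s=0: MISS | VC [17, 20]
  [5] addr=0x44 blk=17 s=1: VC-HIT | VC [13, 20]
  [6] addr=0x45 blk=17 s=1: L1-HIT | VC [13, 20]
  [7] addr=0x41 blk=16 s=0: L1-HIT | VC [13, 20]
  [8] addr=0x52 blk=20 s=0: VC-HIT | VC [13, 16]
  [9] addr=0x46 blk=17 s=1: L1-HIT | VC [13, 16]
  [10] addr=0x51 blk=20 s=0: L1-HIT | VC [13, 16]
  [11] addr=0x53 blk=20 s=0: L1-HIT | VC [13, 16]

SEQ = [MISS, L1-HIT, MISS, MISS, MISS, VC-HIT, L1-HIT, L1-HIT, VC-HIT, L1-HIT, L1-HIT, L1-HIT]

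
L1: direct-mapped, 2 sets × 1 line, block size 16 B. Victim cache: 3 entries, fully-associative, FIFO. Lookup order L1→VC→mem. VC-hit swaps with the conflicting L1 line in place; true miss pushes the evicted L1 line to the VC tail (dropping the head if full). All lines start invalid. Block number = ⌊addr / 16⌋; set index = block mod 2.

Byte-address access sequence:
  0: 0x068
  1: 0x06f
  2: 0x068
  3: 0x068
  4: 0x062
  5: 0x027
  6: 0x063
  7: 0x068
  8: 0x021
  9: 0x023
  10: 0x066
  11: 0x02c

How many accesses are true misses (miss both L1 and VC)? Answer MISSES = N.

#0 0x68→b6/s0 MISS; vc=[]
#1 0x6f→b6/s0 L1-HIT; vc=[]
#2 0x68→b6/s0 L1-HIT; vc=[]
#3 0x68→b6/s0 L1-HIT; vc=[]
#4 0x62→b6/s0 L1-HIT; vc=[]
#5 0x27→b2/s0 MISS; vc=[6]
#6 0x63→b6/s0 VC-HIT; vc=[2]
#7 0x68→b6/s0 L1-HIT; vc=[2]
#8 0x21→b2/s0 VC-HIT; vc=[6]
#9 0x23→b2/s0 L1-HIT; vc=[6]
#10 0x66→b6/s0 VC-HIT; vc=[2]
#11 0x2c→b2/s0 VC-HIT; vc=[6]

MISSES = 2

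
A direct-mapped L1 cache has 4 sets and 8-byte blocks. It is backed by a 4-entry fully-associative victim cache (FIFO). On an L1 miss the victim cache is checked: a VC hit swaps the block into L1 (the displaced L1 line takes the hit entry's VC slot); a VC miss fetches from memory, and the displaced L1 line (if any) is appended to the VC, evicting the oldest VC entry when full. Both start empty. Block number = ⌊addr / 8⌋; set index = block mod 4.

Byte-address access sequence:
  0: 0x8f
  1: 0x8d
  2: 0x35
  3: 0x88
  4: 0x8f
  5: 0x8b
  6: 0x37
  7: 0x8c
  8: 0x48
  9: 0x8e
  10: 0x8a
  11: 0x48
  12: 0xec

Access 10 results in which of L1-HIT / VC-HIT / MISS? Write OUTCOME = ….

  [0] addr=0x8f blk=17 s=1: MISS | VC []
  [1] addr=0x8d blk=17 s=1: L1-HIT | VC []
  [2] addr=0x35 blk=6 s=2: MISS | VC []
  [3] addr=0x88 blk=17 s=1: L1-HIT | VC []
  [4] addr=0x8f blk=17 s=1: L1-HIT | VC []
  [5] addr=0x8b blk=17 s=1: L1-HIT | VC []
  [6] addr=0x37 blk=6 s=2: L1-HIT | VC []
  [7] addr=0x8c blk=17 s=1: L1-HIT | VC []
  [8] addr=0x48 blk=9 s=1: MISS | VC [17]
  [9] addr=0x8e blk=17 s=1: VC-HIT | VC [9]
  [10] addr=0x8a blk=17 s=1: L1-HIT | VC [9]
  [11] addr=0x48 blk=9 s=1: VC-HIT | VC [17]
  [12] addr=0xec blk=29 s=1: MISS | VC [17, 9]

OUTCOME = L1-HIT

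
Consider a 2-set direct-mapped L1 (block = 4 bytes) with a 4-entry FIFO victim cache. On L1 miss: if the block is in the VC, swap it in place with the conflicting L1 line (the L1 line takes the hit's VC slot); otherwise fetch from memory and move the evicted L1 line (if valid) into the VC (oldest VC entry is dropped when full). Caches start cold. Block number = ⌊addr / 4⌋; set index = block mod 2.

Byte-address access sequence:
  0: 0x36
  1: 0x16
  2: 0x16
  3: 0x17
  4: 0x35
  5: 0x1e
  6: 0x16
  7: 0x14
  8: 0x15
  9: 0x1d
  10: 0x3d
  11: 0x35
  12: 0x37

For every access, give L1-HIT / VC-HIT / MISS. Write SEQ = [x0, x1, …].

SEQ = [MISS, MISS, L1-HIT, L1-HIT, VC-HIT, MISS, VC-HIT, L1-HIT, L1-HIT, VC-HIT, MISS, VC-HIT, L1-HIT]

0: 0x36 (blk 13, set 1) → MISS  vc=[]
1: 0x16 (blk 5, set 1) → MISS  vc=[13]
2: 0x16 (blk 5, set 1) → L1-HIT  vc=[13]
3: 0x17 (blk 5, set 1) → L1-HIT  vc=[13]
4: 0x35 (blk 13, set 1) → VC-HIT  vc=[5]
5: 0x1e (blk 7, set 1) → MISS  vc=[5, 13]
6: 0x16 (blk 5, set 1) → VC-HIT  vc=[7, 13]
7: 0x14 (blk 5, set 1) → L1-HIT  vc=[7, 13]
8: 0x15 (blk 5, set 1) → L1-HIT  vc=[7, 13]
9: 0x1d (blk 7, set 1) → VC-HIT  vc=[5, 13]
10: 0x3d (blk 15, set 1) → MISS  vc=[5, 13, 7]
11: 0x35 (blk 13, set 1) → VC-HIT  vc=[5, 15, 7]
12: 0x37 (blk 13, set 1) → L1-HIT  vc=[5, 15, 7]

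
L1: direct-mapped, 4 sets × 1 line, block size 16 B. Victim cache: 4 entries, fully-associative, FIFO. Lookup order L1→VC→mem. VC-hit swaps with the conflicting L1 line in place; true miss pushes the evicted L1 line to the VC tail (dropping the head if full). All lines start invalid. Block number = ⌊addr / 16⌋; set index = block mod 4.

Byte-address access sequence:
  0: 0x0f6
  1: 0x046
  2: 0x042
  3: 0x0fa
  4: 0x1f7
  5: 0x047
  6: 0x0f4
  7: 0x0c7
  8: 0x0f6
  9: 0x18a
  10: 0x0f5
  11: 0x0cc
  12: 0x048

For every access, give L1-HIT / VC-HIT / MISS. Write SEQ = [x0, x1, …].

0: 0xf6 (blk 15, set 3) → MISS  vc=[]
1: 0x46 (blk 4, set 0) → MISS  vc=[]
2: 0x42 (blk 4, set 0) → L1-HIT  vc=[]
3: 0xfa (blk 15, set 3) → L1-HIT  vc=[]
4: 0x1f7 (blk 31, set 3) → MISS  vc=[15]
5: 0x47 (blk 4, set 0) → L1-HIT  vc=[15]
6: 0xf4 (blk 15, set 3) → VC-HIT  vc=[31]
7: 0xc7 (blk 12, set 0) → MISS  vc=[31, 4]
8: 0xf6 (blk 15, set 3) → L1-HIT  vc=[31, 4]
9: 0x18a (blk 24, set 0) → MISS  vc=[31, 4, 12]
10: 0xf5 (blk 15, set 3) → L1-HIT  vc=[31, 4, 12]
11: 0xcc (blk 12, set 0) → VC-HIT  vc=[31, 4, 24]
12: 0x48 (blk 4, set 0) → VC-HIT  vc=[31, 12, 24]

SEQ = [MISS, MISS, L1-HIT, L1-HIT, MISS, L1-HIT, VC-HIT, MISS, L1-HIT, MISS, L1-HIT, VC-HIT, VC-HIT]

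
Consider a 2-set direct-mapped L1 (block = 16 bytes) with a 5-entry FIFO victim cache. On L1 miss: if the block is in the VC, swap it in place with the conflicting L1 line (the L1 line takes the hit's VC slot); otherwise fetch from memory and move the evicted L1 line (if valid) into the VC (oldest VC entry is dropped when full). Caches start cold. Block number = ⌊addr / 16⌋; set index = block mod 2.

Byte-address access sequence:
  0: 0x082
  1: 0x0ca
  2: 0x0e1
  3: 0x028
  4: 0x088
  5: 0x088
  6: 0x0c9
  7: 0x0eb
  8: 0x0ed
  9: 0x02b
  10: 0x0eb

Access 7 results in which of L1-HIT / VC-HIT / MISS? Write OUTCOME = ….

OUTCOME = VC-HIT

  [0] addr=0x82 blk=8 s=0: MISS | VC []
  [1] addr=0xca blk=12 s=0: MISS | VC [8]
  [2] addr=0xe1 blk=14 s=0: MISS | VC [8, 12]
  [3] addr=0x28 blk=2 s=0: MISS | VC [8, 12, 14]
  [4] addr=0x88 blk=8 s=0: VC-HIT | VC [2, 12, 14]
  [5] addr=0x88 blk=8 s=0: L1-HIT | VC [2, 12, 14]
  [6] addr=0xc9 blk=12 s=0: VC-HIT | VC [2, 8, 14]
  [7] addr=0xeb blk=14 s=0: VC-HIT | VC [2, 8, 12]
  [8] addr=0xed blk=14 s=0: L1-HIT | VC [2, 8, 12]
  [9] addr=0x2b blk=2 s=0: VC-HIT | VC [14, 8, 12]
  [10] addr=0xeb blk=14 s=0: VC-HIT | VC [2, 8, 12]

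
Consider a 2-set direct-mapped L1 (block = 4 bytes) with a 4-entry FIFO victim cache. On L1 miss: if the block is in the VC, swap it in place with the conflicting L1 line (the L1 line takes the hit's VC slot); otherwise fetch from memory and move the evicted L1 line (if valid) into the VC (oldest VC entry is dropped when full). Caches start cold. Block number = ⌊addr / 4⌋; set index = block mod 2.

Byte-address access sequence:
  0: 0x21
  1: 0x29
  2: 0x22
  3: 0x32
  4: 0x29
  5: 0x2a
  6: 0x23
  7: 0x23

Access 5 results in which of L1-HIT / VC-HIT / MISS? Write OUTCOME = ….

OUTCOME = L1-HIT

  [0] addr=0x21 blk=8 s=0: MISS | VC []
  [1] addr=0x29 blk=10 s=0: MISS | VC [8]
  [2] addr=0x22 blk=8 s=0: VC-HIT | VC [10]
  [3] addr=0x32 blk=12 s=0: MISS | VC [10, 8]
  [4] addr=0x29 blk=10 s=0: VC-HIT | VC [12, 8]
  [5] addr=0x2a blk=10 s=0: L1-HIT | VC [12, 8]
  [6] addr=0x23 blk=8 s=0: VC-HIT | VC [12, 10]
  [7] addr=0x23 blk=8 s=0: L1-HIT | VC [12, 10]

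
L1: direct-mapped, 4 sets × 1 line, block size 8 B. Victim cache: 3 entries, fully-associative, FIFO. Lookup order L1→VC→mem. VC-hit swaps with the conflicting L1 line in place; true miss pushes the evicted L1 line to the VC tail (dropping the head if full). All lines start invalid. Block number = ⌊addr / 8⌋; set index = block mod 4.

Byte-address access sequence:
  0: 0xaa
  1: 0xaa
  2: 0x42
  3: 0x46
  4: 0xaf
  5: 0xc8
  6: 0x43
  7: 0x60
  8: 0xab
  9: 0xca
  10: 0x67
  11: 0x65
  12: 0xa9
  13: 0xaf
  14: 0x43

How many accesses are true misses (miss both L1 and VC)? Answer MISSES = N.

MISSES = 4

0: 0xaa (blk 21, set 1) → MISS  vc=[]
1: 0xaa (blk 21, set 1) → L1-HIT  vc=[]
2: 0x42 (blk 8, set 0) → MISS  vc=[]
3: 0x46 (blk 8, set 0) → L1-HIT  vc=[]
4: 0xaf (blk 21, set 1) → L1-HIT  vc=[]
5: 0xc8 (blk 25, set 1) → MISS  vc=[21]
6: 0x43 (blk 8, set 0) → L1-HIT  vc=[21]
7: 0x60 (blk 12, set 0) → MISS  vc=[21, 8]
8: 0xab (blk 21, set 1) → VC-HIT  vc=[25, 8]
9: 0xca (blk 25, set 1) → VC-HIT  vc=[21, 8]
10: 0x67 (blk 12, set 0) → L1-HIT  vc=[21, 8]
11: 0x65 (blk 12, set 0) → L1-HIT  vc=[21, 8]
12: 0xa9 (blk 21, set 1) → VC-HIT  vc=[25, 8]
13: 0xaf (blk 21, set 1) → L1-HIT  vc=[25, 8]
14: 0x43 (blk 8, set 0) → VC-HIT  vc=[25, 12]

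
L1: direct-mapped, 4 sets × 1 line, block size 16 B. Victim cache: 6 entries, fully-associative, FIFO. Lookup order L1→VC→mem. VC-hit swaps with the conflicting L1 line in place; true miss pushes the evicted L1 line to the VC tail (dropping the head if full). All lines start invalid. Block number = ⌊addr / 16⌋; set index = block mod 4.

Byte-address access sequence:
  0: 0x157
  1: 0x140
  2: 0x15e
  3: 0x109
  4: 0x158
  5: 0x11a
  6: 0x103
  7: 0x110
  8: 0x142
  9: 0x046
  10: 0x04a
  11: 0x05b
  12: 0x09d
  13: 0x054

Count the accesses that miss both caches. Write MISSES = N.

MISSES = 7

#0 0x157→b21/s1 MISS; vc=[]
#1 0x140→b20/s0 MISS; vc=[]
#2 0x15e→b21/s1 L1-HIT; vc=[]
#3 0x109→b16/s0 MISS; vc=[20]
#4 0x158→b21/s1 L1-HIT; vc=[20]
#5 0x11a→b17/s1 MISS; vc=[20,21]
#6 0x103→b16/s0 L1-HIT; vc=[20,21]
#7 0x110→b17/s1 L1-HIT; vc=[20,21]
#8 0x142→b20/s0 VC-HIT; vc=[16,21]
#9 0x46→b4/s0 MISS; vc=[16,21,20]
#10 0x4a→b4/s0 L1-HIT; vc=[16,21,20]
#11 0x5b→b5/s1 MISS; vc=[16,21,20,17]
#12 0x9d→b9/s1 MISS; vc=[16,21,20,17,5]
#13 0x54→b5/s1 VC-HIT; vc=[16,21,20,17,9]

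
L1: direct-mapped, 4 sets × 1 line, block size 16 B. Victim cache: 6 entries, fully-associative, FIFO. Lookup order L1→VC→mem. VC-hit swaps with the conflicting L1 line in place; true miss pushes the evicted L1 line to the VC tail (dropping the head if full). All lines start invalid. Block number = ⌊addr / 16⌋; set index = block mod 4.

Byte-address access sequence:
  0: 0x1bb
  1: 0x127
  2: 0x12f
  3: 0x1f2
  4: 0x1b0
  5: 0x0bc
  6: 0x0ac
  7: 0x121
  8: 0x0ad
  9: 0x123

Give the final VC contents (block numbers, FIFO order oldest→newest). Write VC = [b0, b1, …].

#0 0x1bb→b27/s3 MISS; vc=[]
#1 0x127→b18/s2 MISS; vc=[]
#2 0x12f→b18/s2 L1-HIT; vc=[]
#3 0x1f2→b31/s3 MISS; vc=[27]
#4 0x1b0→b27/s3 VC-HIT; vc=[31]
#5 0xbc→b11/s3 MISS; vc=[31,27]
#6 0xac→b10/s2 MISS; vc=[31,27,18]
#7 0x121→b18/s2 VC-HIT; vc=[31,27,10]
#8 0xad→b10/s2 VC-HIT; vc=[31,27,18]
#9 0x123→b18/s2 VC-HIT; vc=[31,27,10]

VC = [31, 27, 10]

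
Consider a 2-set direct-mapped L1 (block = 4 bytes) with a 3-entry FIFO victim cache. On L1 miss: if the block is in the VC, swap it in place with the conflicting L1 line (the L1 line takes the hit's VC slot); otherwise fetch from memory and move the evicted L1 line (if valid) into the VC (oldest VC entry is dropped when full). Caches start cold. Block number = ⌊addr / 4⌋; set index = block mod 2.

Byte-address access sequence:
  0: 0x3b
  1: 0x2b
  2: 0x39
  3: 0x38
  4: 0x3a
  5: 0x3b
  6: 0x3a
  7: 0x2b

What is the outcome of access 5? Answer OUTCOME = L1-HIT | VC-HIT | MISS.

OUTCOME = L1-HIT

0: 0x3b (blk 14, set 0) → MISS  vc=[]
1: 0x2b (blk 10, set 0) → MISS  vc=[14]
2: 0x39 (blk 14, set 0) → VC-HIT  vc=[10]
3: 0x38 (blk 14, set 0) → L1-HIT  vc=[10]
4: 0x3a (blk 14, set 0) → L1-HIT  vc=[10]
5: 0x3b (blk 14, set 0) → L1-HIT  vc=[10]
6: 0x3a (blk 14, set 0) → L1-HIT  vc=[10]
7: 0x2b (blk 10, set 0) → VC-HIT  vc=[14]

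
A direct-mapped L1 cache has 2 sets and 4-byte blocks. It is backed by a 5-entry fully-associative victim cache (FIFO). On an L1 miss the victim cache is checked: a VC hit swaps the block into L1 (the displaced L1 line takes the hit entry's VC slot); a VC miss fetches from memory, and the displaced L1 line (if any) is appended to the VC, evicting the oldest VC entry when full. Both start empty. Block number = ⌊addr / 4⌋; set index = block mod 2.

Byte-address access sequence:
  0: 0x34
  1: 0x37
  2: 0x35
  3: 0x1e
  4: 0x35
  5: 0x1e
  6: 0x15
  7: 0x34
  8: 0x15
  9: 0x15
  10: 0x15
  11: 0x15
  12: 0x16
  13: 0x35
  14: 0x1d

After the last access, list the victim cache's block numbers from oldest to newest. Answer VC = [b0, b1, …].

  [0] addr=0x34 blk=13 s=1: MISS | VC []
  [1] addr=0x37 blk=13 s=1: L1-HIT | VC []
  [2] addr=0x35 blk=13 s=1: L1-HIT | VC []
  [3] addr=0x1e blk=7 s=1: MISS | VC [13]
  [4] addr=0x35 blk=13 s=1: VC-HIT | VC [7]
  [5] addr=0x1e blk=7 s=1: VC-HIT | VC [13]
  [6] addr=0x15 blk=5 s=1: MISS | VC [13, 7]
  [7] addr=0x34 blk=13 s=1: VC-HIT | VC [5, 7]
  [8] addr=0x15 blk=5 s=1: VC-HIT | VC [13, 7]
  [9] addr=0x15 blk=5 s=1: L1-HIT | VC [13, 7]
  [10] addr=0x15 blk=5 s=1: L1-HIT | VC [13, 7]
  [11] addr=0x15 blk=5 s=1: L1-HIT | VC [13, 7]
  [12] addr=0x16 blk=5 s=1: L1-HIT | VC [13, 7]
  [13] addr=0x35 blk=13 s=1: VC-HIT | VC [5, 7]
  [14] addr=0x1d blk=7 s=1: VC-HIT | VC [5, 13]

VC = [5, 13]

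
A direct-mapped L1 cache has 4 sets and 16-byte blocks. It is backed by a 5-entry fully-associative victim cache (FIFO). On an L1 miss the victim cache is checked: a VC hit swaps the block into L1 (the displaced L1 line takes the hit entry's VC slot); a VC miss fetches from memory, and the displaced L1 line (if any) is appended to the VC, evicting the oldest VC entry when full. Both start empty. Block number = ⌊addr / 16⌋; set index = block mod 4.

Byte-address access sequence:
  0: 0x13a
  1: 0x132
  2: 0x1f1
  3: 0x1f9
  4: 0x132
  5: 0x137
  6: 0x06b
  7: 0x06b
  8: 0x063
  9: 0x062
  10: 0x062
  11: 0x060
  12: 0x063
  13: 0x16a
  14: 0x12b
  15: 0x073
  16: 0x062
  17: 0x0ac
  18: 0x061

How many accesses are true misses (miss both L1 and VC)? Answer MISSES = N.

MISSES = 7

0: 0x13a (blk 19, set 3) → MISS  vc=[]
1: 0x132 (blk 19, set 3) → L1-HIT  vc=[]
2: 0x1f1 (blk 31, set 3) → MISS  vc=[19]
3: 0x1f9 (blk 31, set 3) → L1-HIT  vc=[19]
4: 0x132 (blk 19, set 3) → VC-HIT  vc=[31]
5: 0x137 (blk 19, set 3) → L1-HIT  vc=[31]
6: 0x6b (blk 6, set 2) → MISS  vc=[31]
7: 0x6b (blk 6, set 2) → L1-HIT  vc=[31]
8: 0x63 (blk 6, set 2) → L1-HIT  vc=[31]
9: 0x62 (blk 6, set 2) → L1-HIT  vc=[31]
10: 0x62 (blk 6, set 2) → L1-HIT  vc=[31]
11: 0x60 (blk 6, set 2) → L1-HIT  vc=[31]
12: 0x63 (blk 6, set 2) → L1-HIT  vc=[31]
13: 0x16a (blk 22, set 2) → MISS  vc=[31, 6]
14: 0x12b (blk 18, set 2) → MISS  vc=[31, 6, 22]
15: 0x73 (blk 7, set 3) → MISS  vc=[31, 6, 22, 19]
16: 0x62 (blk 6, set 2) → VC-HIT  vc=[31, 18, 22, 19]
17: 0xac (blk 10, set 2) → MISS  vc=[31, 18, 22, 19, 6]
18: 0x61 (blk 6, set 2) → VC-HIT  vc=[31, 18, 22, 19, 10]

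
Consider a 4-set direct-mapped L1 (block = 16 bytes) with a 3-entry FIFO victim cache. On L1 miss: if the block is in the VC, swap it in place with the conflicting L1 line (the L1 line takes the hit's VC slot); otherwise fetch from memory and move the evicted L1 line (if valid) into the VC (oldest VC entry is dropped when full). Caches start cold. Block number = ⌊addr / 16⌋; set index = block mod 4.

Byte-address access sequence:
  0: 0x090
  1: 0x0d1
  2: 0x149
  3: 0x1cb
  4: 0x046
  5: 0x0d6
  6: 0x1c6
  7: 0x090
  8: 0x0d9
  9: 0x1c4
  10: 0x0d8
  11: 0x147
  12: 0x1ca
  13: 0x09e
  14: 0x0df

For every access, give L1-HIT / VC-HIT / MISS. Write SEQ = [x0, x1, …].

0: 0x90 (blk 9, set 1) → MISS  vc=[]
1: 0xd1 (blk 13, set 1) → MISS  vc=[9]
2: 0x149 (blk 20, set 0) → MISS  vc=[9]
3: 0x1cb (blk 28, set 0) → MISS  vc=[9, 20]
4: 0x46 (blk 4, set 0) → MISS  vc=[9, 20, 28]
5: 0xd6 (blk 13, set 1) → L1-HIT  vc=[9, 20, 28]
6: 0x1c6 (blk 28, set 0) → VC-HIT  vc=[9, 20, 4]
7: 0x90 (blk 9, set 1) → VC-HIT  vc=[13, 20, 4]
8: 0xd9 (blk 13, set 1) → VC-HIT  vc=[9, 20, 4]
9: 0x1c4 (blk 28, set 0) → L1-HIT  vc=[9, 20, 4]
10: 0xd8 (blk 13, set 1) → L1-HIT  vc=[9, 20, 4]
11: 0x147 (blk 20, set 0) → VC-HIT  vc=[9, 28, 4]
12: 0x1ca (blk 28, set 0) → VC-HIT  vc=[9, 20, 4]
13: 0x9e (blk 9, set 1) → VC-HIT  vc=[13, 20, 4]
14: 0xdf (blk 13, set 1) → VC-HIT  vc=[9, 20, 4]

SEQ = [MISS, MISS, MISS, MISS, MISS, L1-HIT, VC-HIT, VC-HIT, VC-HIT, L1-HIT, L1-HIT, VC-HIT, VC-HIT, VC-HIT, VC-HIT]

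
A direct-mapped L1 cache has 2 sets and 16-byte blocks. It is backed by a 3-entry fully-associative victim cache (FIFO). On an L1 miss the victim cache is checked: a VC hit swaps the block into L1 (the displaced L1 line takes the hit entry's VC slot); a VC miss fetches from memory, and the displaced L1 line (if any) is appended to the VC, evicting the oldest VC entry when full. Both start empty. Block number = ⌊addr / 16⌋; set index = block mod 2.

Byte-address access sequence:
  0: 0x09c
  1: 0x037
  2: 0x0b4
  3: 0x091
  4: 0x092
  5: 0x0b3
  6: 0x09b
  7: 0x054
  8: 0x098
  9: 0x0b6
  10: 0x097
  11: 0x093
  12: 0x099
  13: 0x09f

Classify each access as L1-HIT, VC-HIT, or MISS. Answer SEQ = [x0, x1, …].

0: 0x9c (blk 9, set 1) → MISS  vc=[]
1: 0x37 (blk 3, set 1) → MISS  vc=[9]
2: 0xb4 (blk 11, set 1) → MISS  vc=[9, 3]
3: 0x91 (blk 9, set 1) → VC-HIT  vc=[11, 3]
4: 0x92 (blk 9, set 1) → L1-HIT  vc=[11, 3]
5: 0xb3 (blk 11, set 1) → VC-HIT  vc=[9, 3]
6: 0x9b (blk 9, set 1) → VC-HIT  vc=[11, 3]
7: 0x54 (blk 5, set 1) → MISS  vc=[11, 3, 9]
8: 0x98 (blk 9, set 1) → VC-HIT  vc=[11, 3, 5]
9: 0xb6 (blk 11, set 1) → VC-HIT  vc=[9, 3, 5]
10: 0x97 (blk 9, set 1) → VC-HIT  vc=[11, 3, 5]
11: 0x93 (blk 9, set 1) → L1-HIT  vc=[11, 3, 5]
12: 0x99 (blk 9, set 1) → L1-HIT  vc=[11, 3, 5]
13: 0x9f (blk 9, set 1) → L1-HIT  vc=[11, 3, 5]

SEQ = [MISS, MISS, MISS, VC-HIT, L1-HIT, VC-HIT, VC-HIT, MISS, VC-HIT, VC-HIT, VC-HIT, L1-HIT, L1-HIT, L1-HIT]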